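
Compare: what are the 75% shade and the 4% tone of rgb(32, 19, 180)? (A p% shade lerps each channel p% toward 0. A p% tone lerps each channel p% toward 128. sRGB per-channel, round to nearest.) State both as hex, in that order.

#08052D, #2417B2

75% shade:
  R: 32 + 0.75×(0−32) = 32 − 24 = 8 → 8
  G: 19 + 0.75×(0−19) = 19 − 14.25 = 4.75 → 5
  B: 180 + 0.75×(0−180) = 180 − 135 = 45 → 45
  → #08052D
4% tone:
  R: 32 + 0.04×(128−32) = 32 + 3.84 = 35.84 → 36
  G: 19 + 0.04×(128−19) = 19 + 4.36 = 23.36 → 23
  B: 180 + 0.04×(128−180) = 180 − 2.08 = 177.92 → 178
  → #2417B2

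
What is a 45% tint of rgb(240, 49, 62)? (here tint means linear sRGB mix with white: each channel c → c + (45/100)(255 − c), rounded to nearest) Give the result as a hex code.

A 45% tint moves each channel 45% toward 255:
  R: 240 + 0.45×(255−240) = 240 + 6.75 = 246.75 → 247
  G: 49 + 0.45×(255−49) = 49 + 92.7 = 141.7 → 142
  B: 62 + 86.85 = 148.85 → 149
rgb(247, 142, 149) = #f78e95.

#f78e95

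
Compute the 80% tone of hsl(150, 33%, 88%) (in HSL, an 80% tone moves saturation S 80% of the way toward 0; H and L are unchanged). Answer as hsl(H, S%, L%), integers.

S moves 80% from 33 toward 0: 33 − 26.4 = 6.6 → 7.
H and L are unchanged.

hsl(150, 7%, 88%)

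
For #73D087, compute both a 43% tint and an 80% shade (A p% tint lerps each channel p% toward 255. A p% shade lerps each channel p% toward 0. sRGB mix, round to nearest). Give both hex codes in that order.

#73D087 is rgb(115, 208, 135).
43% tint:
  R: 115 + 0.43×(255−115) = 115 + 60.2 = 175.2 → 175
  G: 208 + 20.21 = 228.21 → 228
  B: 135 + 51.6 = 186.6 → 187
  → #AFE4BB
80% shade:
  R: 115 − 92 = 23 → 23
  G: 208 + 0.8×(0−208) = 208 − 166.4 = 41.6 → 42
  B: 135 − 108 = 27 → 27
  → #172A1B

#AFE4BB, #172A1B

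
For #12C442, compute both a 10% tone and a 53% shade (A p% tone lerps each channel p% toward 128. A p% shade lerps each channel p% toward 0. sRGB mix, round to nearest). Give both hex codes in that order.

#1DBD48, #085C1F

#12C442 is rgb(18, 196, 66).
10% tone:
  R: 18 + 0.1×(128−18) = 18 + 11 = 29 → 29
  G: 196 − 6.8 = 189.2 → 189
  B: 66 + 0.1×(128−66) = 66 + 6.2 = 72.2 → 72
  → #1DBD48
53% shade:
  R: 18 + 0.53×(0−18) = 18 − 9.54 = 8.46 → 8
  G: 196 + 0.53×(0−196) = 196 − 103.88 = 92.12 → 92
  B: 66 + 0.53×(0−66) = 66 − 34.98 = 31.02 → 31
  → #085C1F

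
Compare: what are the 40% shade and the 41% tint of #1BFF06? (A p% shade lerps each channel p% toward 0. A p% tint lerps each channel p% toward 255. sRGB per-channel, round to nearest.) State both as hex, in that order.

#1BFF06 is rgb(27, 255, 6).
40% shade:
  R: 27 + 0.4×(0−27) = 27 − 10.8 = 16.2 → 16
  G: 255 − 102 = 153 → 153
  B: 6 − 2.4 = 3.6 → 4
  → #109904
41% tint:
  R: 27 + 0.41×(255−27) = 27 + 93.48 = 120.48 → 120
  G: 255 + 0 = 255 → 255
  B: 6 + 0.41×(255−6) = 6 + 102.09 = 108.09 → 108
  → #78FF6C

#109904, #78FF6C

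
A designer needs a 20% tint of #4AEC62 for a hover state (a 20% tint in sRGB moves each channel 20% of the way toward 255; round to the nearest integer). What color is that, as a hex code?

#4AEC62 is rgb(74, 236, 98).
Per channel, c → c + 0.2(255 − c):
  R: 74 + 36.2 = 110.2 → 110
  G: 236 + 0.2×(255−236) = 236 + 3.8 = 239.8 → 240
  B: 98 + 0.2×(255−98) = 98 + 31.4 = 129.4 → 129
rgb(110, 240, 129) = #6EF081.

#6EF081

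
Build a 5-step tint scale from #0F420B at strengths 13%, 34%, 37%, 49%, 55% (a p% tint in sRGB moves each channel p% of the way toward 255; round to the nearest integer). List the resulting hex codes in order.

#2E5B2B, #61825E, #688865, #859F83, #93AA91

#0F420B is rgb(15, 66, 11).
13%: (15 + 31.2 = 46.2→46, 66 + 24.57 = 90.57→91, 11 + 31.72 = 42.72→43) → #2E5B2B
34%: (15 + 81.6 = 96.6→97, 66 + 64.26 = 130.26→130, 11 + 82.96 = 93.96→94) → #61825E
37%: (15 + 88.8 = 103.8→104, 66 + 69.93 = 135.93→136, 11 + 90.28 = 101.28→101) → #688865
49%: (15 + 117.6 = 132.6→133, 66 + 92.61 = 158.61→159, 11 + 119.56 = 130.56→131) → #859F83
55%: (15 + 132 = 147→147, 66 + 103.95 = 169.95→170, 11 + 134.2 = 145.2→145) → #93AA91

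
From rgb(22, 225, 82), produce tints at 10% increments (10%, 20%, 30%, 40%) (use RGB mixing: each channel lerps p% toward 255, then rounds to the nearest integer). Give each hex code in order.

10%: (22 + 23.3 = 45.3→45, 225 + 3 = 228→228, 82 + 17.3 = 99.3→99) → #2DE463
20%: (22 + 46.6 = 68.6→69, 225 + 6 = 231→231, 82 + 34.6 = 116.6→117) → #45E775
30%: (22 + 69.9 = 91.9→92, 225 + 9 = 234→234, 82 + 51.9 = 133.9→134) → #5CEA86
40%: (22 + 93.2 = 115.2→115, 225 + 12 = 237→237, 82 + 69.2 = 151.2→151) → #73ED97

#2DE463, #45E775, #5CEA86, #73ED97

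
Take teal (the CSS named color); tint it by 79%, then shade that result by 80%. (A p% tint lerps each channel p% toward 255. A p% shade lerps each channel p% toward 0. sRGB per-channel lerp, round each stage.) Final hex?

CSS teal is rgb(0, 128, 128).
Lerp each channel 79% toward 255:
  R: 0 + 0.79×(255−0) = 0 + 201.45 = 201.45 → 201
  G: 128 + 0.79×(255−128) = 128 + 100.33 = 228.33 → 228
  B: 128 + 100.33 = 228.33 → 228
After the tint: rgb(201, 228, 228) = #C9E4E4.
Per channel, c → c + 0.8(0 − c):
  R: 201 + 0.8×(0−201) = 201 − 160.8 = 40.2 → 40
  G: 228 + 0.8×(0−228) = 228 − 182.4 = 45.6 → 46
  B: 228 + 0.8×(0−228) = 228 − 182.4 = 45.6 → 46
rgb(40, 46, 46) = #282E2E.

#282E2E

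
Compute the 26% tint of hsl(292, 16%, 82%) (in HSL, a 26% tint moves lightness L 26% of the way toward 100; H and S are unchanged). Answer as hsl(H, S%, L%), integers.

hsl(292, 16%, 87%)

L moves 26% from 82 toward 100: 82 + 4.68 = 86.68 → 87.
H and S are unchanged.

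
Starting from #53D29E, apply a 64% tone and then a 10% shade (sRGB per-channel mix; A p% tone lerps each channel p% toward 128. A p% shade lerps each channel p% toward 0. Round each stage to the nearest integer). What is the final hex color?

#53D29E is rgb(83, 210, 158).
A 64% tone moves each channel 64% toward 128:
  R: 83 + 0.64×(128−83) = 83 + 28.8 = 111.8 → 112
  G: 210 + 0.64×(128−210) = 210 − 52.48 = 157.52 → 158
  B: 158 − 19.2 = 138.8 → 139
After the tone: rgb(112, 158, 139) = #709E8B.
Lerp each channel 10% toward 0:
  R: 112 + 0.1×(0−112) = 112 − 11.2 = 100.8 → 101
  G: 158 − 15.8 = 142.2 → 142
  B: 139 + 0.1×(0−139) = 139 − 13.9 = 125.1 → 125
rgb(101, 142, 125) = #658E7D.

#658E7D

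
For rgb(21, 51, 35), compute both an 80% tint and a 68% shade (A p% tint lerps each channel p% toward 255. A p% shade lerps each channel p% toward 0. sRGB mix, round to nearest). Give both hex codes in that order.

80% tint:
  R: 21 + 187.2 = 208.2 → 208
  G: 51 + 0.8×(255−51) = 51 + 163.2 = 214.2 → 214
  B: 35 + 176 = 211 → 211
  → #D0D6D3
68% shade:
  R: 21 + 0.68×(0−21) = 21 − 14.28 = 6.72 → 7
  G: 51 − 34.68 = 16.32 → 16
  B: 35 + 0.68×(0−35) = 35 − 23.8 = 11.2 → 11
  → #07100B

#D0D6D3, #07100B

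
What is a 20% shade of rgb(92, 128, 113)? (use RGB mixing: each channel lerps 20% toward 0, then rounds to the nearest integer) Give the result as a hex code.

Lerp each channel 20% toward 0:
  R: 92 − 18.4 = 73.6 → 74
  G: 128 − 25.6 = 102.4 → 102
  B: 113 − 22.6 = 90.4 → 90
rgb(74, 102, 90) = #4A665A.

#4A665A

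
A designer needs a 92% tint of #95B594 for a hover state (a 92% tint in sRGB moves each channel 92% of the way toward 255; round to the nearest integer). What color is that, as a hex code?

#95B594 is rgb(149, 181, 148).
A 92% tint moves each channel 92% toward 255:
  R: 149 + 0.92×(255−149) = 149 + 97.52 = 246.52 → 247
  G: 181 + 0.92×(255−181) = 181 + 68.08 = 249.08 → 249
  B: 148 + 0.92×(255−148) = 148 + 98.44 = 246.44 → 246
rgb(247, 249, 246) = #F7F9F6.

#F7F9F6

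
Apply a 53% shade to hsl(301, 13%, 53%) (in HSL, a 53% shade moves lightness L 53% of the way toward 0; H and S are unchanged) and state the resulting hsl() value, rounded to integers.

L moves 53% from 53 toward 0: 53 − 28.09 = 24.91 → 25.
H and S are unchanged.

hsl(301, 13%, 25%)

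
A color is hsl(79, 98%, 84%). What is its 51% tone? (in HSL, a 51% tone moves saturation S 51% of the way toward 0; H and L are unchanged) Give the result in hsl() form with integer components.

hsl(79, 48%, 84%)

S moves 51% from 98 toward 0: 98 − 49.98 = 48.02 → 48.
H and L are unchanged.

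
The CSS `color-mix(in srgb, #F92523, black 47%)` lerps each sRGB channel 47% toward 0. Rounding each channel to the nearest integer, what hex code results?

#F92523 is rgb(249, 37, 35).
Per channel, c → c + 0.47(0 − c):
  R: 249 − 117.03 = 131.97 → 132
  G: 37 + 0.47×(0−37) = 37 − 17.39 = 19.61 → 20
  B: 35 + 0.47×(0−35) = 35 − 16.45 = 18.55 → 19
rgb(132, 20, 19) = #841413.

#841413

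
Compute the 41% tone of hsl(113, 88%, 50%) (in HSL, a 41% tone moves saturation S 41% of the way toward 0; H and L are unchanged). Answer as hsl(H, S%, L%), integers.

S moves 41% from 88 toward 0: 88 − 36.08 = 51.92 → 52.
H and L are unchanged.

hsl(113, 52%, 50%)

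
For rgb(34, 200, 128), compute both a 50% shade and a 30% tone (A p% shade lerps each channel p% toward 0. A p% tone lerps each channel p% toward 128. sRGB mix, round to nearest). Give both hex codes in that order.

50% shade:
  R: 34 − 17 = 17 → 17
  G: 200 + 0.5×(0−200) = 200 − 100 = 100 → 100
  B: 128 + 0.5×(0−128) = 128 − 64 = 64 → 64
  → #116440
30% tone:
  R: 34 + 0.3×(128−34) = 34 + 28.2 = 62.2 → 62
  G: 200 + 0.3×(128−200) = 200 − 21.6 = 178.4 → 178
  B: 128 + 0 = 128 → 128
  → #3EB280

#116440, #3EB280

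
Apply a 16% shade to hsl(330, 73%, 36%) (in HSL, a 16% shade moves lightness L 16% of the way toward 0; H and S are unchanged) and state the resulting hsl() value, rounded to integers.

hsl(330, 73%, 30%)

L moves 16% from 36 toward 0: 36 − 5.76 = 30.24 → 30.
H and S are unchanged.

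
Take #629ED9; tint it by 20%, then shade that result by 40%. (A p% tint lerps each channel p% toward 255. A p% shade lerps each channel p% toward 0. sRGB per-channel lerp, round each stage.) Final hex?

#629ED9 is rgb(98, 158, 217).
A 20% tint moves each channel 20% toward 255:
  R: 98 + 31.4 = 129.4 → 129
  G: 158 + 19.4 = 177.4 → 177
  B: 217 + 7.6 = 224.6 → 225
After the tint: rgb(129, 177, 225) = #81B1E1.
Lerp each channel 40% toward 0:
  R: 129 + 0.4×(0−129) = 129 − 51.6 = 77.4 → 77
  G: 177 + 0.4×(0−177) = 177 − 70.8 = 106.2 → 106
  B: 225 − 90 = 135 → 135
rgb(77, 106, 135) = #4D6A87.

#4D6A87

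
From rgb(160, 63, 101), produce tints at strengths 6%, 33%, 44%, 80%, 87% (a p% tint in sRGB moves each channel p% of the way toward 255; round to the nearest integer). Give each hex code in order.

6%: (160 + 5.7 = 165.7→166, 63 + 11.52 = 74.52→75, 101 + 9.24 = 110.24→110) → #a64b6e
33%: (160 + 31.35 = 191.35→191, 63 + 63.36 = 126.36→126, 101 + 50.82 = 151.82→152) → #bf7e98
44%: (160 + 41.8 = 201.8→202, 63 + 84.48 = 147.48→147, 101 + 67.76 = 168.76→169) → #ca93a9
80%: (160 + 76 = 236→236, 63 + 153.6 = 216.6→217, 101 + 123.2 = 224.2→224) → #ecd9e0
87%: (160 + 82.65 = 242.65→243, 63 + 167.04 = 230.04→230, 101 + 133.98 = 234.98→235) → #f3e6eb

#a64b6e, #bf7e98, #ca93a9, #ecd9e0, #f3e6eb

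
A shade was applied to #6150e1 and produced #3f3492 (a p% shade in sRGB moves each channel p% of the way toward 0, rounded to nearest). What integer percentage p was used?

35%

#6150e1 is rgb(97, 80, 225); #3f3492 is rgb(63, 52, 146).
On the B channel (widest range): 146 ≈ 225 + (p/100)(0 − 225), so p ≈ 100×(146 − 225)/(0 − 225) = -7900/-225 = 35.11.
p = 35 reproduces all three channels after rounding.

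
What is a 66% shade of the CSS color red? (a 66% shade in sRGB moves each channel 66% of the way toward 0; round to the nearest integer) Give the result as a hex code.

#570000

CSS red is rgb(255, 0, 0).
Lerp each channel 66% toward 0:
  R: 255 + 0.66×(0−255) = 255 − 168.3 = 86.7 → 87
  G: 0 + 0 = 0 → 0
  B: 0 + 0.66×(0−0) = 0 + 0 = 0 → 0
rgb(87, 0, 0) = #570000.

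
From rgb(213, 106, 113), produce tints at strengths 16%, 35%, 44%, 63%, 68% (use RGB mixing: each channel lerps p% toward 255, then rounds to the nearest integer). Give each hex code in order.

#DC8288, #E49EA3, #E7ACAF, #EFC8CA, #F2CFD2

16%: (213 + 6.72 = 219.72→220, 106 + 23.84 = 129.84→130, 113 + 22.72 = 135.72→136) → #DC8288
35%: (213 + 14.7 = 227.7→228, 106 + 52.15 = 158.15→158, 113 + 49.7 = 162.7→163) → #E49EA3
44%: (213 + 18.48 = 231.48→231, 106 + 65.56 = 171.56→172, 113 + 62.48 = 175.48→175) → #E7ACAF
63%: (213 + 26.46 = 239.46→239, 106 + 93.87 = 199.87→200, 113 + 89.46 = 202.46→202) → #EFC8CA
68%: (213 + 28.56 = 241.56→242, 106 + 101.32 = 207.32→207, 113 + 96.56 = 209.56→210) → #F2CFD2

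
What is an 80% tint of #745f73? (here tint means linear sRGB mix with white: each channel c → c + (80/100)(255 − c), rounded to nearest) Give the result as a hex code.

#e3dfe3

#745f73 is rgb(116, 95, 115).
An 80% tint moves each channel 80% toward 255:
  R: 116 + 0.8×(255−116) = 116 + 111.2 = 227.2 → 227
  G: 95 + 0.8×(255−95) = 95 + 128 = 223 → 223
  B: 115 + 0.8×(255−115) = 115 + 112 = 227 → 227
rgb(227, 223, 227) = #e3dfe3.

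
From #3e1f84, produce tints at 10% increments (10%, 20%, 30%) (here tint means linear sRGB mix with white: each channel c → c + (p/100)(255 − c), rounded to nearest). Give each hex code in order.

#3e1f84 is rgb(62, 31, 132).
10%: (62 + 19.3 = 81.3→81, 31 + 22.4 = 53.4→53, 132 + 12.3 = 144.3→144) → #513590
20%: (62 + 38.6 = 100.6→101, 31 + 44.8 = 75.8→76, 132 + 24.6 = 156.6→157) → #654c9d
30%: (62 + 57.9 = 119.9→120, 31 + 67.2 = 98.2→98, 132 + 36.9 = 168.9→169) → #7862a9

#513590, #654c9d, #7862a9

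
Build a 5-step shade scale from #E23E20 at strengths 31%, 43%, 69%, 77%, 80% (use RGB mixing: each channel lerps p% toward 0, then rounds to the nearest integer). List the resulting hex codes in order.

#E23E20 is rgb(226, 62, 32).
31%: (226 − 70.06 = 155.94→156, 62 − 19.22 = 42.78→43, 32 − 9.92 = 22.08→22) → #9C2B16
43%: (226 − 97.18 = 128.82→129, 62 − 26.66 = 35.34→35, 32 − 13.76 = 18.24→18) → #812312
69%: (226 − 155.94 = 70.06→70, 62 − 42.78 = 19.22→19, 32 − 22.08 = 9.92→10) → #46130A
77%: (226 − 174.02 = 51.98→52, 62 − 47.74 = 14.26→14, 32 − 24.64 = 7.36→7) → #340E07
80%: (226 − 180.8 = 45.2→45, 62 − 49.6 = 12.4→12, 32 − 25.6 = 6.4→6) → #2D0C06

#9C2B16, #812312, #46130A, #340E07, #2D0C06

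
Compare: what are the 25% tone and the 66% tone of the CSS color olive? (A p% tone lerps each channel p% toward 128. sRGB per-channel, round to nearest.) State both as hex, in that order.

#808020, #808054

CSS olive is rgb(128, 128, 0).
25% tone:
  R: 128 + 0.25×(128−128) = 128 + 0 = 128 → 128
  G: 128 + 0.25×(128−128) = 128 + 0 = 128 → 128
  B: 0 + 32 = 32 → 32
  → #808020
66% tone:
  R: 128 + 0.66×(128−128) = 128 + 0 = 128 → 128
  G: 128 + 0.66×(128−128) = 128 + 0 = 128 → 128
  B: 0 + 0.66×(128−0) = 0 + 84.48 = 84.48 → 84
  → #808054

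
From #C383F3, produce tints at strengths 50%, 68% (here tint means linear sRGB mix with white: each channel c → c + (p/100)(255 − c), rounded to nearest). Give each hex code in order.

#C383F3 is rgb(195, 131, 243).
50%: (195 + 30 = 225→225, 131 + 62 = 193→193, 243 + 6 = 249→249) → #E1C1F9
68%: (195 + 40.8 = 235.8→236, 131 + 84.32 = 215.32→215, 243 + 8.16 = 251.16→251) → #ECD7FB

#E1C1F9, #ECD7FB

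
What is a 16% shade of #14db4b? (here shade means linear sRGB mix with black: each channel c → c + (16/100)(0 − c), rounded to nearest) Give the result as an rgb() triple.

rgb(17, 184, 63)

#14db4b is rgb(20, 219, 75).
A 16% shade moves each channel 16% toward 0:
  R: 20 − 3.2 = 16.8 → 17
  G: 219 + 0.16×(0−219) = 219 − 35.04 = 183.96 → 184
  B: 75 − 12 = 63 → 63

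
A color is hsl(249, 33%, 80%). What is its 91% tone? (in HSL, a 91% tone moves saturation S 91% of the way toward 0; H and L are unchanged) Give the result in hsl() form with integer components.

hsl(249, 3%, 80%)

S moves 91% from 33 toward 0: 33 − 30.03 = 2.97 → 3.
H and L are unchanged.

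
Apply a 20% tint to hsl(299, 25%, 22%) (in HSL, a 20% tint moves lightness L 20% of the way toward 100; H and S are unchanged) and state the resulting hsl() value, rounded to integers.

L moves 20% from 22 toward 100: 22 + 15.6 = 37.6 → 38.
H and S are unchanged.

hsl(299, 25%, 38%)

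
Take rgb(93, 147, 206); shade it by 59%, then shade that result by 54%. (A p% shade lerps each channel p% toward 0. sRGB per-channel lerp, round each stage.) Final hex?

#111C27

Per channel, c → c + 0.59(0 − c):
  R: 93 + 0.59×(0−93) = 93 − 54.87 = 38.13 → 38
  G: 147 + 0.59×(0−147) = 147 − 86.73 = 60.27 → 60
  B: 206 + 0.59×(0−206) = 206 − 121.54 = 84.46 → 84
After the shade: rgb(38, 60, 84) = #263C54.
Per channel, c → c + 0.54(0 − c):
  R: 38 − 20.52 = 17.48 → 17
  G: 60 + 0.54×(0−60) = 60 − 32.4 = 27.6 → 28
  B: 84 − 45.36 = 38.64 → 39
rgb(17, 28, 39) = #111C27.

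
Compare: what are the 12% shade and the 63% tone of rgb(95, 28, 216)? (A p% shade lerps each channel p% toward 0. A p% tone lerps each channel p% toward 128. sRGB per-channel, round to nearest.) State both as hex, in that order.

12% shade:
  R: 95 + 0.12×(0−95) = 95 − 11.4 = 83.6 → 84
  G: 28 + 0.12×(0−28) = 28 − 3.36 = 24.64 → 25
  B: 216 + 0.12×(0−216) = 216 − 25.92 = 190.08 → 190
  → #5419BE
63% tone:
  R: 95 + 0.63×(128−95) = 95 + 20.79 = 115.79 → 116
  G: 28 + 63 = 91 → 91
  B: 216 + 0.63×(128−216) = 216 − 55.44 = 160.56 → 161
  → #745BA1

#5419BE, #745BA1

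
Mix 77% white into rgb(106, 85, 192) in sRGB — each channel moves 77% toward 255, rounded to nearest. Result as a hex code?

A 77% tint moves each channel 77% toward 255:
  R: 106 + 114.73 = 220.73 → 221
  G: 85 + 0.77×(255−85) = 85 + 130.9 = 215.9 → 216
  B: 192 + 48.51 = 240.51 → 241
rgb(221, 216, 241) = #ddd8f1.

#ddd8f1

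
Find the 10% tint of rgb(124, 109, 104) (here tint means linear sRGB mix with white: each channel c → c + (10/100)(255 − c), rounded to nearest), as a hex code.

#897C77

Per channel, c → c + 0.1(255 − c):
  R: 124 + 13.1 = 137.1 → 137
  G: 109 + 0.1×(255−109) = 109 + 14.6 = 123.6 → 124
  B: 104 + 0.1×(255−104) = 104 + 15.1 = 119.1 → 119
rgb(137, 124, 119) = #897C77.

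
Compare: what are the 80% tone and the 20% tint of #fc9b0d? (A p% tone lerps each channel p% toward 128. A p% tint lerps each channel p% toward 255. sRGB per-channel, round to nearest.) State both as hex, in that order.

#998569, #fdaf3d

#fc9b0d is rgb(252, 155, 13).
80% tone:
  R: 252 − 99.2 = 152.8 → 153
  G: 155 − 21.6 = 133.4 → 133
  B: 13 + 0.8×(128−13) = 13 + 92 = 105 → 105
  → #998569
20% tint:
  R: 252 + 0.2×(255−252) = 252 + 0.6 = 252.6 → 253
  G: 155 + 0.2×(255−155) = 155 + 20 = 175 → 175
  B: 13 + 48.4 = 61.4 → 61
  → #fdaf3d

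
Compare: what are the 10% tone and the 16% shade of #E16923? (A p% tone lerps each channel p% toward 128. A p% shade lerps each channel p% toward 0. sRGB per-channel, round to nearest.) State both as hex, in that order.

#E16923 is rgb(225, 105, 35).
10% tone:
  R: 225 + 0.1×(128−225) = 225 − 9.7 = 215.3 → 215
  G: 105 + 0.1×(128−105) = 105 + 2.3 = 107.3 → 107
  B: 35 + 0.1×(128−35) = 35 + 9.3 = 44.3 → 44
  → #D76B2C
16% shade:
  R: 225 − 36 = 189 → 189
  G: 105 + 0.16×(0−105) = 105 − 16.8 = 88.2 → 88
  B: 35 − 5.6 = 29.4 → 29
  → #BD581D

#D76B2C, #BD581D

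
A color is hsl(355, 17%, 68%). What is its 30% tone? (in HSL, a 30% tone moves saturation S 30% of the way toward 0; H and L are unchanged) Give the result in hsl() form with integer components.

S moves 30% from 17 toward 0: 17 − 5.1 = 11.9 → 12.
H and L are unchanged.

hsl(355, 12%, 68%)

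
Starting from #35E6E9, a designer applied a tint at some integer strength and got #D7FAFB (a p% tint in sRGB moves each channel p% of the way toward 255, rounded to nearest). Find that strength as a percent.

#35E6E9 is rgb(53, 230, 233); #D7FAFB is rgb(215, 250, 251).
On the R channel (widest range): 215 ≈ 53 + (p/100)(255 − 53), so p ≈ 100×(215 − 53)/(255 − 53) = 16200/202 = 80.20.
p = 80 reproduces all three channels after rounding.

80%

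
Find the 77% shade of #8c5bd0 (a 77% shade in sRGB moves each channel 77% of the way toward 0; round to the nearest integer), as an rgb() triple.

#8c5bd0 is rgb(140, 91, 208).
Per channel, c → c + 0.77(0 − c):
  R: 140 + 0.77×(0−140) = 140 − 107.8 = 32.2 → 32
  G: 91 + 0.77×(0−91) = 91 − 70.07 = 20.93 → 21
  B: 208 + 0.77×(0−208) = 208 − 160.16 = 47.84 → 48

rgb(32, 21, 48)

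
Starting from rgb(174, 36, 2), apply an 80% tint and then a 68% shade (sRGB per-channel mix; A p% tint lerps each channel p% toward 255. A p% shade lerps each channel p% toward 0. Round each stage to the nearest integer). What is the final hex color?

Per channel, c → c + 0.8(255 − c):
  R: 174 + 0.8×(255−174) = 174 + 64.8 = 238.8 → 239
  G: 36 + 0.8×(255−36) = 36 + 175.2 = 211.2 → 211
  B: 2 + 0.8×(255−2) = 2 + 202.4 = 204.4 → 204
After the tint: rgb(239, 211, 204) = #efd3cc.
Per channel, c → c + 0.68(0 − c):
  R: 239 + 0.68×(0−239) = 239 − 162.52 = 76.48 → 76
  G: 211 + 0.68×(0−211) = 211 − 143.48 = 67.52 → 68
  B: 204 − 138.72 = 65.28 → 65
rgb(76, 68, 65) = #4c4441.

#4c4441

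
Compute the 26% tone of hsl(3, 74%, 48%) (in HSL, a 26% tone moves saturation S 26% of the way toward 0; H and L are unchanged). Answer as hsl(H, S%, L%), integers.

S moves 26% from 74 toward 0: 74 − 19.24 = 54.76 → 55.
H and L are unchanged.

hsl(3, 55%, 48%)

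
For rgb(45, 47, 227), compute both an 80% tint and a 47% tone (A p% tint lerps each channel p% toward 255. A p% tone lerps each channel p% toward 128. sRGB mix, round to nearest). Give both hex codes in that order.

80% tint:
  R: 45 + 168 = 213 → 213
  G: 47 + 0.8×(255−47) = 47 + 166.4 = 213.4 → 213
  B: 227 + 22.4 = 249.4 → 249
  → #D5D5F9
47% tone:
  R: 45 + 0.47×(128−45) = 45 + 39.01 = 84.01 → 84
  G: 47 + 0.47×(128−47) = 47 + 38.07 = 85.07 → 85
  B: 227 − 46.53 = 180.47 → 180
  → #5455B4

#D5D5F9, #5455B4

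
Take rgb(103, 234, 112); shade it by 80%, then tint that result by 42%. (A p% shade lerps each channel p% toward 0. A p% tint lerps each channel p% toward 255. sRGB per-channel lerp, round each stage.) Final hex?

Lerp each channel 80% toward 0:
  R: 103 + 0.8×(0−103) = 103 − 82.4 = 20.6 → 21
  G: 234 + 0.8×(0−234) = 234 − 187.2 = 46.8 → 47
  B: 112 + 0.8×(0−112) = 112 − 89.6 = 22.4 → 22
After the shade: rgb(21, 47, 22) = #152F16.
A 42% tint moves each channel 42% toward 255:
  R: 21 + 98.28 = 119.28 → 119
  G: 47 + 0.42×(255−47) = 47 + 87.36 = 134.36 → 134
  B: 22 + 0.42×(255−22) = 22 + 97.86 = 119.86 → 120
rgb(119, 134, 120) = #778678.

#778678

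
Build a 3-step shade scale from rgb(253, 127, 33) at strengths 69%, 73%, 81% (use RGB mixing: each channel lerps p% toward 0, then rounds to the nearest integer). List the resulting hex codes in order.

#4E270A, #442209, #301806

69%: (253 − 174.57 = 78.43→78, 127 − 87.63 = 39.37→39, 33 − 22.77 = 10.23→10) → #4E270A
73%: (253 − 184.69 = 68.31→68, 127 − 92.71 = 34.29→34, 33 − 24.09 = 8.91→9) → #442209
81%: (253 − 204.93 = 48.07→48, 127 − 102.87 = 24.13→24, 33 − 26.73 = 6.27→6) → #301806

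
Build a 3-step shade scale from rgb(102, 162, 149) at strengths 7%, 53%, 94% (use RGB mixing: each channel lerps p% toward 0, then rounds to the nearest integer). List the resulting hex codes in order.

#5f978b, #304c46, #060a09

7%: (102 − 7.14 = 94.86→95, 162 − 11.34 = 150.66→151, 149 − 10.43 = 138.57→139) → #5f978b
53%: (102 − 54.06 = 47.94→48, 162 − 85.86 = 76.14→76, 149 − 78.97 = 70.03→70) → #304c46
94%: (102 − 95.88 = 6.12→6, 162 − 152.28 = 9.72→10, 149 − 140.06 = 8.94→9) → #060a09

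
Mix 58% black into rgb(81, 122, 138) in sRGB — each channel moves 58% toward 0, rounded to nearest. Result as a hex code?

Lerp each channel 58% toward 0:
  R: 81 + 0.58×(0−81) = 81 − 46.98 = 34.02 → 34
  G: 122 + 0.58×(0−122) = 122 − 70.76 = 51.24 → 51
  B: 138 − 80.04 = 57.96 → 58
rgb(34, 51, 58) = #22333a.

#22333a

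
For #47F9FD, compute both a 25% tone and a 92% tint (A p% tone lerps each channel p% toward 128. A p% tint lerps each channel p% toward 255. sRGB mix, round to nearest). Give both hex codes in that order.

#47F9FD is rgb(71, 249, 253).
25% tone:
  R: 71 + 0.25×(128−71) = 71 + 14.25 = 85.25 → 85
  G: 249 − 30.25 = 218.75 → 219
  B: 253 + 0.25×(128−253) = 253 − 31.25 = 221.75 → 222
  → #55DBDE
92% tint:
  R: 71 + 0.92×(255−71) = 71 + 169.28 = 240.28 → 240
  G: 249 + 0.92×(255−249) = 249 + 5.52 = 254.52 → 255
  B: 253 + 0.92×(255−253) = 253 + 1.84 = 254.84 → 255
  → #F0FFFF

#55DBDE, #F0FFFF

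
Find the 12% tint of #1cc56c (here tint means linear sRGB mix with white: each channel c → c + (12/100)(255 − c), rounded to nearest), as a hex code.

#37cc7e

#1cc56c is rgb(28, 197, 108).
Lerp each channel 12% toward 255:
  R: 28 + 0.12×(255−28) = 28 + 27.24 = 55.24 → 55
  G: 197 + 6.96 = 203.96 → 204
  B: 108 + 17.64 = 125.64 → 126
rgb(55, 204, 126) = #37cc7e.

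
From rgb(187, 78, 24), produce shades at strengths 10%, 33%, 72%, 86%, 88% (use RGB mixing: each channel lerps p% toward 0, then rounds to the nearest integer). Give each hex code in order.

10%: (187 − 18.7 = 168.3→168, 78 − 7.8 = 70.2→70, 24 − 2.4 = 21.6→22) → #A84616
33%: (187 − 61.71 = 125.29→125, 78 − 25.74 = 52.26→52, 24 − 7.92 = 16.08→16) → #7D3410
72%: (187 − 134.64 = 52.36→52, 78 − 56.16 = 21.84→22, 24 − 17.28 = 6.72→7) → #341607
86%: (187 − 160.82 = 26.18→26, 78 − 67.08 = 10.92→11, 24 − 20.64 = 3.36→3) → #1A0B03
88%: (187 − 164.56 = 22.44→22, 78 − 68.64 = 9.36→9, 24 − 21.12 = 2.88→3) → #160903

#A84616, #7D3410, #341607, #1A0B03, #160903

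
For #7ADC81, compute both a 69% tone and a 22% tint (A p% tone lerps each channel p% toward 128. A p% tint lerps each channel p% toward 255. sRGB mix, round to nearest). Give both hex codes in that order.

#7ADC81 is rgb(122, 220, 129).
69% tone:
  R: 122 + 0.69×(128−122) = 122 + 4.14 = 126.14 → 126
  G: 220 + 0.69×(128−220) = 220 − 63.48 = 156.52 → 157
  B: 129 − 0.69 = 128.31 → 128
  → #7E9D80
22% tint:
  R: 122 + 0.22×(255−122) = 122 + 29.26 = 151.26 → 151
  G: 220 + 7.7 = 227.7 → 228
  B: 129 + 27.72 = 156.72 → 157
  → #97E49D

#7E9D80, #97E49D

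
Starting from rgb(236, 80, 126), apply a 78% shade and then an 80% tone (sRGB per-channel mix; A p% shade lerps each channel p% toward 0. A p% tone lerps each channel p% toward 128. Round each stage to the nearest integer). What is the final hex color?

#716a6c

A 78% shade moves each channel 78% toward 0:
  R: 236 + 0.78×(0−236) = 236 − 184.08 = 51.92 → 52
  G: 80 + 0.78×(0−80) = 80 − 62.4 = 17.6 → 18
  B: 126 + 0.78×(0−126) = 126 − 98.28 = 27.72 → 28
After the shade: rgb(52, 18, 28) = #34121c.
Per channel, c → c + 0.8(128 − c):
  R: 52 + 0.8×(128−52) = 52 + 60.8 = 112.8 → 113
  G: 18 + 0.8×(128−18) = 18 + 88 = 106 → 106
  B: 28 + 80 = 108 → 108
rgb(113, 106, 108) = #716a6c.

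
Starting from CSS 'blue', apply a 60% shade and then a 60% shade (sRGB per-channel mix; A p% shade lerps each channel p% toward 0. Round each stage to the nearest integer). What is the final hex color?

CSS blue is rgb(0, 0, 255).
Per channel, c → c + 0.6(0 − c):
  R: 0 + 0.6×(0−0) = 0 + 0 = 0 → 0
  G: 0 + 0 = 0 → 0
  B: 255 + 0.6×(0−255) = 255 − 153 = 102 → 102
After the shade: rgb(0, 0, 102) = #000066.
A 60% shade moves each channel 60% toward 0:
  R: 0 + 0 = 0 → 0
  G: 0 + 0.6×(0−0) = 0 + 0 = 0 → 0
  B: 102 + 0.6×(0−102) = 102 − 61.2 = 40.8 → 41
rgb(0, 0, 41) = #000029.

#000029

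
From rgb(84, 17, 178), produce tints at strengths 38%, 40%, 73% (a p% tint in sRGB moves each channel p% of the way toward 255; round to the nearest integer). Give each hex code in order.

38%: (84 + 64.98 = 148.98→149, 17 + 90.44 = 107.44→107, 178 + 29.26 = 207.26→207) → #956BCF
40%: (84 + 68.4 = 152.4→152, 17 + 95.2 = 112.2→112, 178 + 30.8 = 208.8→209) → #9870D1
73%: (84 + 124.83 = 208.83→209, 17 + 173.74 = 190.74→191, 178 + 56.21 = 234.21→234) → #D1BFEA

#956BCF, #9870D1, #D1BFEA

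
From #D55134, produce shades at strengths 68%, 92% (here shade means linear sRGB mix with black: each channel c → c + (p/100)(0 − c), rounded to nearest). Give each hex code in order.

#D55134 is rgb(213, 81, 52).
68%: (213 − 144.84 = 68.16→68, 81 − 55.08 = 25.92→26, 52 − 35.36 = 16.64→17) → #441A11
92%: (213 − 195.96 = 17.04→17, 81 − 74.52 = 6.48→6, 52 − 47.84 = 4.16→4) → #110604

#441A11, #110604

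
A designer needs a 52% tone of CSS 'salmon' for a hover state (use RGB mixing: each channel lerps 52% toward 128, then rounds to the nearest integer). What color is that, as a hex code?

#BB8079

CSS salmon is rgb(250, 128, 114).
Lerp each channel 52% toward 128:
  R: 250 + 0.52×(128−250) = 250 − 63.44 = 186.56 → 187
  G: 128 + 0.52×(128−128) = 128 + 0 = 128 → 128
  B: 114 + 7.28 = 121.28 → 121
rgb(187, 128, 121) = #BB8079.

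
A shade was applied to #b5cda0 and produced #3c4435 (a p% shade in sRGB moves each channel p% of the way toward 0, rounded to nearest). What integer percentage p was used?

#b5cda0 is rgb(181, 205, 160); #3c4435 is rgb(60, 68, 53).
On the G channel (widest range): 68 ≈ 205 + (p/100)(0 − 205), so p ≈ 100×(68 − 205)/(0 − 205) = -13700/-205 = 66.83.
p = 67 reproduces all three channels after rounding.

67%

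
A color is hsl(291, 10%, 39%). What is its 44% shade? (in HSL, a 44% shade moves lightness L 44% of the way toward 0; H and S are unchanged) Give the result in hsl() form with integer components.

L moves 44% from 39 toward 0: 39 − 17.16 = 21.84 → 22.
H and S are unchanged.

hsl(291, 10%, 22%)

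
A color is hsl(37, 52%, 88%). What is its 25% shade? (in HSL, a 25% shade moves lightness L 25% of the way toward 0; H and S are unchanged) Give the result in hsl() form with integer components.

hsl(37, 52%, 66%)

L moves 25% from 88 toward 0: 88 − 22 = 66 → 66.
H and S are unchanged.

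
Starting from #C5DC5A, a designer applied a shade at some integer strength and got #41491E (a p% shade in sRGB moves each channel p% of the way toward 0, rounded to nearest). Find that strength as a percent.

67%

#C5DC5A is rgb(197, 220, 90); #41491E is rgb(65, 73, 30).
On the G channel (widest range): 73 ≈ 220 + (p/100)(0 − 220), so p ≈ 100×(73 − 220)/(0 − 220) = -14700/-220 = 66.82.
p = 67 reproduces all three channels after rounding.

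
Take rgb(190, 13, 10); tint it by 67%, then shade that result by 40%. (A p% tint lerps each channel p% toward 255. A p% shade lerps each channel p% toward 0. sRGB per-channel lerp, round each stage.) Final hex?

#8C6968

Lerp each channel 67% toward 255:
  R: 190 + 0.67×(255−190) = 190 + 43.55 = 233.55 → 234
  G: 13 + 0.67×(255−13) = 13 + 162.14 = 175.14 → 175
  B: 10 + 164.15 = 174.15 → 174
After the tint: rgb(234, 175, 174) = #EAAFAE.
A 40% shade moves each channel 40% toward 0:
  R: 234 − 93.6 = 140.4 → 140
  G: 175 − 70 = 105 → 105
  B: 174 − 69.6 = 104.4 → 104
rgb(140, 105, 104) = #8C6968.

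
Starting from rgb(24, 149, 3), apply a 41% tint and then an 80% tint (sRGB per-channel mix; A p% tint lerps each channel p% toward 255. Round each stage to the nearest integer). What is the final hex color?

#E4F2E1

Lerp each channel 41% toward 255:
  R: 24 + 0.41×(255−24) = 24 + 94.71 = 118.71 → 119
  G: 149 + 0.41×(255−149) = 149 + 43.46 = 192.46 → 192
  B: 3 + 0.41×(255−3) = 3 + 103.32 = 106.32 → 106
After the tint: rgb(119, 192, 106) = #77C06A.
An 80% tint moves each channel 80% toward 255:
  R: 119 + 0.8×(255−119) = 119 + 108.8 = 227.8 → 228
  G: 192 + 0.8×(255−192) = 192 + 50.4 = 242.4 → 242
  B: 106 + 0.8×(255−106) = 106 + 119.2 = 225.2 → 225
rgb(228, 242, 225) = #E4F2E1.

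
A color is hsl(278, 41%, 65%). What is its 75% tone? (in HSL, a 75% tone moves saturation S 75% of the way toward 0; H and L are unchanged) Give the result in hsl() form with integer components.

S moves 75% from 41 toward 0: 41 − 30.75 = 10.25 → 10.
H and L are unchanged.

hsl(278, 10%, 65%)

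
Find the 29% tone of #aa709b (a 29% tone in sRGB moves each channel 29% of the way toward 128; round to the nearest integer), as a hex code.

#9e7593

#aa709b is rgb(170, 112, 155).
A 29% tone moves each channel 29% toward 128:
  R: 170 + 0.29×(128−170) = 170 − 12.18 = 157.82 → 158
  G: 112 + 0.29×(128−112) = 112 + 4.64 = 116.64 → 117
  B: 155 + 0.29×(128−155) = 155 − 7.83 = 147.17 → 147
rgb(158, 117, 147) = #9e7593.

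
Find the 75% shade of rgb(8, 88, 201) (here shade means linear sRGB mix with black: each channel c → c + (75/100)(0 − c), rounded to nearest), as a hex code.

A 75% shade moves each channel 75% toward 0:
  R: 8 + 0.75×(0−8) = 8 − 6 = 2 → 2
  G: 88 + 0.75×(0−88) = 88 − 66 = 22 → 22
  B: 201 − 150.75 = 50.25 → 50
rgb(2, 22, 50) = #021632.

#021632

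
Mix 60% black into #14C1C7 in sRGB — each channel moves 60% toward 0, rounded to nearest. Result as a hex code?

#084D50

#14C1C7 is rgb(20, 193, 199).
A 60% shade moves each channel 60% toward 0:
  R: 20 + 0.6×(0−20) = 20 − 12 = 8 → 8
  G: 193 − 115.8 = 77.2 → 77
  B: 199 + 0.6×(0−199) = 199 − 119.4 = 79.6 → 80
rgb(8, 77, 80) = #084D50.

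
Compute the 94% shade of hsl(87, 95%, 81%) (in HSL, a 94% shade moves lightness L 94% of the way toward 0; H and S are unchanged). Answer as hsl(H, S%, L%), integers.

L moves 94% from 81 toward 0: 81 − 76.14 = 4.86 → 5.
H and S are unchanged.

hsl(87, 95%, 5%)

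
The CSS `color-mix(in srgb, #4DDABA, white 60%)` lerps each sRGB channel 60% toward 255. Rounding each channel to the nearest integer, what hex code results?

#B8F0E3

#4DDABA is rgb(77, 218, 186).
A 60% tint moves each channel 60% toward 255:
  R: 77 + 0.6×(255−77) = 77 + 106.8 = 183.8 → 184
  G: 218 + 22.2 = 240.2 → 240
  B: 186 + 41.4 = 227.4 → 227
rgb(184, 240, 227) = #B8F0E3.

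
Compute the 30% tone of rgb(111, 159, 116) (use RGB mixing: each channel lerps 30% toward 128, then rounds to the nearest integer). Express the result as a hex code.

#749678

Lerp each channel 30% toward 128:
  R: 111 + 5.1 = 116.1 → 116
  G: 159 − 9.3 = 149.7 → 150
  B: 116 + 0.3×(128−116) = 116 + 3.6 = 119.6 → 120
rgb(116, 150, 120) = #749678.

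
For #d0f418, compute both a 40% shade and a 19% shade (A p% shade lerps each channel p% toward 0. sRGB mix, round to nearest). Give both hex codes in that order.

#7d920e, #a8c613

#d0f418 is rgb(208, 244, 24).
40% shade:
  R: 208 − 83.2 = 124.8 → 125
  G: 244 − 97.6 = 146.4 → 146
  B: 24 − 9.6 = 14.4 → 14
  → #7d920e
19% shade:
  R: 208 − 39.52 = 168.48 → 168
  G: 244 + 0.19×(0−244) = 244 − 46.36 = 197.64 → 198
  B: 24 + 0.19×(0−24) = 24 − 4.56 = 19.44 → 19
  → #a8c613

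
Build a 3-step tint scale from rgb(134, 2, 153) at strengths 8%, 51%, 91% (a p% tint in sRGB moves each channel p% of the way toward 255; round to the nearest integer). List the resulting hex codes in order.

8%: (134 + 9.68 = 143.68→144, 2 + 20.24 = 22.24→22, 153 + 8.16 = 161.16→161) → #9016A1
51%: (134 + 61.71 = 195.71→196, 2 + 129.03 = 131.03→131, 153 + 52.02 = 205.02→205) → #C483CD
91%: (134 + 110.11 = 244.11→244, 2 + 230.23 = 232.23→232, 153 + 92.82 = 245.82→246) → #F4E8F6

#9016A1, #C483CD, #F4E8F6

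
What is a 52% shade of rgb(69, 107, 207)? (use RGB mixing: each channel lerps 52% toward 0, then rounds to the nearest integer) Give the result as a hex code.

Lerp each channel 52% toward 0:
  R: 69 + 0.52×(0−69) = 69 − 35.88 = 33.12 → 33
  G: 107 − 55.64 = 51.36 → 51
  B: 207 + 0.52×(0−207) = 207 − 107.64 = 99.36 → 99
rgb(33, 51, 99) = #213363.

#213363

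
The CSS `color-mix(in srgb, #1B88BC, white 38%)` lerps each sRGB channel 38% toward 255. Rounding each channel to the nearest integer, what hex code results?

#1B88BC is rgb(27, 136, 188).
Lerp each channel 38% toward 255:
  R: 27 + 0.38×(255−27) = 27 + 86.64 = 113.64 → 114
  G: 136 + 45.22 = 181.22 → 181
  B: 188 + 0.38×(255−188) = 188 + 25.46 = 213.46 → 213
rgb(114, 181, 213) = #72B5D5.

#72B5D5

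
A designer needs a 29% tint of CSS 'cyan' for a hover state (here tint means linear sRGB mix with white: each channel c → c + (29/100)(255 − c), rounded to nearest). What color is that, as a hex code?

#4affff

CSS cyan is rgb(0, 255, 255).
A 29% tint moves each channel 29% toward 255:
  R: 0 + 73.95 = 73.95 → 74
  G: 255 + 0.29×(255−255) = 255 + 0 = 255 → 255
  B: 255 + 0 = 255 → 255
rgb(74, 255, 255) = #4affff.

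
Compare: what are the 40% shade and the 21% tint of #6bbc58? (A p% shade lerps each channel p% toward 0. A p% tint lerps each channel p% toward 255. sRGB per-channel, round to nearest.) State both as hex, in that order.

#6bbc58 is rgb(107, 188, 88).
40% shade:
  R: 107 + 0.4×(0−107) = 107 − 42.8 = 64.2 → 64
  G: 188 + 0.4×(0−188) = 188 − 75.2 = 112.8 → 113
  B: 88 + 0.4×(0−88) = 88 − 35.2 = 52.8 → 53
  → #407135
21% tint:
  R: 107 + 31.08 = 138.08 → 138
  G: 188 + 0.21×(255−188) = 188 + 14.07 = 202.07 → 202
  B: 88 + 0.21×(255−88) = 88 + 35.07 = 123.07 → 123
  → #8aca7b

#407135, #8aca7b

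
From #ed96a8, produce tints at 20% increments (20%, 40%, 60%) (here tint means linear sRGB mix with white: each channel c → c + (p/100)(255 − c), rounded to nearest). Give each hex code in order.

#f1abb9, #f4c0cb, #f8d5dc

#ed96a8 is rgb(237, 150, 168).
20%: (237 + 3.6 = 240.6→241, 150 + 21 = 171→171, 168 + 17.4 = 185.4→185) → #f1abb9
40%: (237 + 7.2 = 244.2→244, 150 + 42 = 192→192, 168 + 34.8 = 202.8→203) → #f4c0cb
60%: (237 + 10.8 = 247.8→248, 150 + 63 = 213→213, 168 + 52.2 = 220.2→220) → #f8d5dc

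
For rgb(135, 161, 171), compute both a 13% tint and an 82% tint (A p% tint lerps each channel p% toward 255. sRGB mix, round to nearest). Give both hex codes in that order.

13% tint:
  R: 135 + 0.13×(255−135) = 135 + 15.6 = 150.6 → 151
  G: 161 + 0.13×(255−161) = 161 + 12.22 = 173.22 → 173
  B: 171 + 0.13×(255−171) = 171 + 10.92 = 181.92 → 182
  → #97ADB6
82% tint:
  R: 135 + 98.4 = 233.4 → 233
  G: 161 + 0.82×(255−161) = 161 + 77.08 = 238.08 → 238
  B: 171 + 0.82×(255−171) = 171 + 68.88 = 239.88 → 240
  → #E9EEF0

#97ADB6, #E9EEF0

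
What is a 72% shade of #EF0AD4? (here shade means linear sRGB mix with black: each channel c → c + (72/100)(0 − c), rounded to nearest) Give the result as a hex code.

#43033B

#EF0AD4 is rgb(239, 10, 212).
Per channel, c → c + 0.72(0 − c):
  R: 239 − 172.08 = 66.92 → 67
  G: 10 − 7.2 = 2.8 → 3
  B: 212 − 152.64 = 59.36 → 59
rgb(67, 3, 59) = #43033B.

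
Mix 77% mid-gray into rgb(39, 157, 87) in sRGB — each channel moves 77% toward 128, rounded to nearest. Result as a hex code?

Lerp each channel 77% toward 128:
  R: 39 + 68.53 = 107.53 → 108
  G: 157 + 0.77×(128−157) = 157 − 22.33 = 134.67 → 135
  B: 87 + 0.77×(128−87) = 87 + 31.57 = 118.57 → 119
rgb(108, 135, 119) = #6C8777.

#6C8777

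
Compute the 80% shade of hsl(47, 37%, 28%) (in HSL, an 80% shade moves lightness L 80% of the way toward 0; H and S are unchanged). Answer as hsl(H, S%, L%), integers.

hsl(47, 37%, 6%)

L moves 80% from 28 toward 0: 28 − 22.4 = 5.6 → 6.
H and S are unchanged.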